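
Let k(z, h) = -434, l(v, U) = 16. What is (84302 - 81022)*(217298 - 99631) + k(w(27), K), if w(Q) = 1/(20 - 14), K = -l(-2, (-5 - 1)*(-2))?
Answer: 385947326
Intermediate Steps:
K = -16 (K = -1*16 = -16)
w(Q) = ⅙ (w(Q) = 1/6 = ⅙)
(84302 - 81022)*(217298 - 99631) + k(w(27), K) = (84302 - 81022)*(217298 - 99631) - 434 = 3280*117667 - 434 = 385947760 - 434 = 385947326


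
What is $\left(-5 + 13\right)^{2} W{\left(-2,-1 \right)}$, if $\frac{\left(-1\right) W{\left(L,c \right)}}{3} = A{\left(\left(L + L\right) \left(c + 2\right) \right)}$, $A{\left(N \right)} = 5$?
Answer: $-960$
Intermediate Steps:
$W{\left(L,c \right)} = -15$ ($W{\left(L,c \right)} = \left(-3\right) 5 = -15$)
$\left(-5 + 13\right)^{2} W{\left(-2,-1 \right)} = \left(-5 + 13\right)^{2} \left(-15\right) = 8^{2} \left(-15\right) = 64 \left(-15\right) = -960$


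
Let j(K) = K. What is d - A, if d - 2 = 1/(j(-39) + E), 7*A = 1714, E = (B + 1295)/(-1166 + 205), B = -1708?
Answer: -63018927/259462 ≈ -242.88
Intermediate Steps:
E = 413/961 (E = (-1708 + 1295)/(-1166 + 205) = -413/(-961) = -413*(-1/961) = 413/961 ≈ 0.42976)
A = 1714/7 (A = (⅐)*1714 = 1714/7 ≈ 244.86)
d = 73171/37066 (d = 2 + 1/(-39 + 413/961) = 2 + 1/(-37066/961) = 2 - 961/37066 = 73171/37066 ≈ 1.9741)
d - A = 73171/37066 - 1*1714/7 = 73171/37066 - 1714/7 = -63018927/259462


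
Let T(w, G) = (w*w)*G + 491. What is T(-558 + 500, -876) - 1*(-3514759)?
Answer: 568386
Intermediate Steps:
T(w, G) = 491 + G*w² (T(w, G) = w²*G + 491 = G*w² + 491 = 491 + G*w²)
T(-558 + 500, -876) - 1*(-3514759) = (491 - 876*(-558 + 500)²) - 1*(-3514759) = (491 - 876*(-58)²) + 3514759 = (491 - 876*3364) + 3514759 = (491 - 2946864) + 3514759 = -2946373 + 3514759 = 568386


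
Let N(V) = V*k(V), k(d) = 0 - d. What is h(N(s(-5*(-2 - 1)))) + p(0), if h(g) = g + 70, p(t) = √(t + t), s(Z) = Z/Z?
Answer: 69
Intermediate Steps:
k(d) = -d
s(Z) = 1
p(t) = √2*√t (p(t) = √(2*t) = √2*√t)
N(V) = -V² (N(V) = V*(-V) = -V²)
h(g) = 70 + g
h(N(s(-5*(-2 - 1)))) + p(0) = (70 - 1*1²) + √2*√0 = (70 - 1*1) + √2*0 = (70 - 1) + 0 = 69 + 0 = 69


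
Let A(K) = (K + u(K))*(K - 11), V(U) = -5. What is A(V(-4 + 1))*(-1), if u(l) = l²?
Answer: 320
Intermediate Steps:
A(K) = (-11 + K)*(K + K²) (A(K) = (K + K²)*(K - 11) = (K + K²)*(-11 + K) = (-11 + K)*(K + K²))
A(V(-4 + 1))*(-1) = -5*(-11 + (-5)² - 10*(-5))*(-1) = -5*(-11 + 25 + 50)*(-1) = -5*64*(-1) = -320*(-1) = 320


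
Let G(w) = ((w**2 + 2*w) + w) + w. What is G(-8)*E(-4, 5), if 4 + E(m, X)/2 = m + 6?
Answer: -128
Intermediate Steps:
E(m, X) = 4 + 2*m (E(m, X) = -8 + 2*(m + 6) = -8 + 2*(6 + m) = -8 + (12 + 2*m) = 4 + 2*m)
G(w) = w**2 + 4*w (G(w) = (w**2 + 3*w) + w = w**2 + 4*w)
G(-8)*E(-4, 5) = (-8*(4 - 8))*(4 + 2*(-4)) = (-8*(-4))*(4 - 8) = 32*(-4) = -128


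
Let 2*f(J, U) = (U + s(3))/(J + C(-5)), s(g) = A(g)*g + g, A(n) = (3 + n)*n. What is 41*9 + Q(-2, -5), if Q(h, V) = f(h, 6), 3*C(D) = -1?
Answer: 711/2 ≈ 355.50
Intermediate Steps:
A(n) = n*(3 + n)
s(g) = g + g²*(3 + g) (s(g) = (g*(3 + g))*g + g = g²*(3 + g) + g = g + g²*(3 + g))
C(D) = -⅓ (C(D) = (⅓)*(-1) = -⅓)
f(J, U) = (57 + U)/(2*(-⅓ + J)) (f(J, U) = ((U + 3*(1 + 3*(3 + 3)))/(J - ⅓))/2 = ((U + 3*(1 + 3*6))/(-⅓ + J))/2 = ((U + 3*(1 + 18))/(-⅓ + J))/2 = ((U + 3*19)/(-⅓ + J))/2 = ((U + 57)/(-⅓ + J))/2 = ((57 + U)/(-⅓ + J))/2 = (57 + U)/(2*(-⅓ + J)))
Q(h, V) = 189/(2*(-1 + 3*h)) (Q(h, V) = 3*(57 + 6)/(2*(-1 + 3*h)) = (3/2)*63/(-1 + 3*h) = 189/(2*(-1 + 3*h)))
41*9 + Q(-2, -5) = 41*9 + 189/(2*(-1 + 3*(-2))) = 369 + 189/(2*(-1 - 6)) = 369 + (189/2)/(-7) = 369 + (189/2)*(-⅐) = 369 - 27/2 = 711/2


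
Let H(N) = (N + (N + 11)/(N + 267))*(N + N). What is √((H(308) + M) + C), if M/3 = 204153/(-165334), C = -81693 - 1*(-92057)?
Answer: √72457416241923383502/19013410 ≈ 447.69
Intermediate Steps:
C = 10364 (C = -81693 + 92057 = 10364)
M = -612459/165334 (M = 3*(204153/(-165334)) = 3*(204153*(-1/165334)) = 3*(-204153/165334) = -612459/165334 ≈ -3.7044)
H(N) = 2*N*(N + (11 + N)/(267 + N)) (H(N) = (N + (11 + N)/(267 + N))*(2*N) = 2*N*(N + (11 + N)/(267 + N)))
√((H(308) + M) + C) = √((2*308*(11 + 308² + 268*308)/(267 + 308) - 612459/165334) + 10364) = √((2*308*(11 + 94864 + 82544)/575 - 612459/165334) + 10364) = √((2*308*(1/575)*177419 - 612459/165334) + 10364) = √((109290104/575 - 612459/165334) + 10364) = √(18069017890811/95067050 + 10364) = √(19054292797011/95067050) = √72457416241923383502/19013410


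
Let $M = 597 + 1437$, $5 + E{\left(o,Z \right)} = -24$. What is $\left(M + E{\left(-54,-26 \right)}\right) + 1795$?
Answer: $3800$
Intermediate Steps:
$E{\left(o,Z \right)} = -29$ ($E{\left(o,Z \right)} = -5 - 24 = -29$)
$M = 2034$
$\left(M + E{\left(-54,-26 \right)}\right) + 1795 = \left(2034 - 29\right) + 1795 = 2005 + 1795 = 3800$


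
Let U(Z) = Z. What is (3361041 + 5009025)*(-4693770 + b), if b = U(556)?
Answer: -39282510932124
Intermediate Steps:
b = 556
(3361041 + 5009025)*(-4693770 + b) = (3361041 + 5009025)*(-4693770 + 556) = 8370066*(-4693214) = -39282510932124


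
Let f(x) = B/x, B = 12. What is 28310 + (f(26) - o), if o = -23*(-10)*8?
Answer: 344116/13 ≈ 26470.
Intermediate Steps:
f(x) = 12/x
o = 1840 (o = 230*8 = 1840)
28310 + (f(26) - o) = 28310 + (12/26 - 1*1840) = 28310 + (12*(1/26) - 1840) = 28310 + (6/13 - 1840) = 28310 - 23914/13 = 344116/13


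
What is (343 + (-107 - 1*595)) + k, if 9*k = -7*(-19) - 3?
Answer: -3101/9 ≈ -344.56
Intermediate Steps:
k = 130/9 (k = (-7*(-19) - 3)/9 = (133 - 3)/9 = (⅑)*130 = 130/9 ≈ 14.444)
(343 + (-107 - 1*595)) + k = (343 + (-107 - 1*595)) + 130/9 = (343 + (-107 - 595)) + 130/9 = (343 - 702) + 130/9 = -359 + 130/9 = -3101/9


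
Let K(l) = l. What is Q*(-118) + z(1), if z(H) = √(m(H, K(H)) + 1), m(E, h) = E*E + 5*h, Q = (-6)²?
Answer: -4248 + √7 ≈ -4245.4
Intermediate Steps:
Q = 36
m(E, h) = E² + 5*h
z(H) = √(1 + H² + 5*H) (z(H) = √((H² + 5*H) + 1) = √(1 + H² + 5*H))
Q*(-118) + z(1) = 36*(-118) + √(1 + 1² + 5*1) = -4248 + √(1 + 1 + 5) = -4248 + √7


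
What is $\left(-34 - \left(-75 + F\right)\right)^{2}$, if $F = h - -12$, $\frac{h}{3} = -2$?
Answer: $1225$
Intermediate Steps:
$h = -6$ ($h = 3 \left(-2\right) = -6$)
$F = 6$ ($F = -6 - -12 = -6 + 12 = 6$)
$\left(-34 - \left(-75 + F\right)\right)^{2} = \left(-34 + \left(75 - 6\right)\right)^{2} = \left(-34 + 69\right)^{2} = 35^{2} = 1225$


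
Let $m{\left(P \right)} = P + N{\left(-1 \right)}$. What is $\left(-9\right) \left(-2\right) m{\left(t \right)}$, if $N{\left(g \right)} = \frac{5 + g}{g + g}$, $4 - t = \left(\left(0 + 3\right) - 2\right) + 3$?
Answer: $-36$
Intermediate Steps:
$t = 0$ ($t = 4 - \left(\left(\left(0 + 3\right) - 2\right) + 3\right) = 4 - \left(\left(3 - 2\right) + 3\right) = 4 - \left(1 + 3\right) = 4 - 4 = 0$)
$N{\left(g \right)} = \frac{5 + g}{2 g}$
$m{\left(P \right)} = -2 + P$ ($m{\left(P \right)} = P + \frac{5 - 1}{2 \left(-1\right)} = P + \frac{1}{2} \left(-1\right) 4 = P - 2 = -2 + P$)
$\left(-9\right) \left(-2\right) m{\left(t \right)} = \left(-9\right) \left(-2\right) \left(-2 + 0\right) = 18 \left(-2\right) = -36$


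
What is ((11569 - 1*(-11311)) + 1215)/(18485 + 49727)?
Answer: 24095/68212 ≈ 0.35324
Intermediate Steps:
((11569 - 1*(-11311)) + 1215)/(18485 + 49727) = ((11569 + 11311) + 1215)/68212 = (22880 + 1215)*(1/68212) = 24095*(1/68212) = 24095/68212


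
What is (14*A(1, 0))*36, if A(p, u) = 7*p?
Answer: 3528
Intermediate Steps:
(14*A(1, 0))*36 = (14*(7*1))*36 = (14*7)*36 = 98*36 = 3528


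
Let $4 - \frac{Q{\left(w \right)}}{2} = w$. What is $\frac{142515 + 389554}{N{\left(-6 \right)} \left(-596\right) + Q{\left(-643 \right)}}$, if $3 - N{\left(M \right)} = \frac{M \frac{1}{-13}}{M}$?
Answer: $- \frac{6916897}{7018} \approx -985.59$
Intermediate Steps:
$Q{\left(w \right)} = 8 - 2 w$
$N{\left(M \right)} = \frac{40}{13}$ ($N{\left(M \right)} = 3 - \frac{M \frac{1}{-13}}{M} = 3 - \frac{M \left(- \frac{1}{13}\right)}{M} = 3 - \frac{\left(- \frac{1}{13}\right) M}{M} = 3 - - \frac{1}{13} = 3 + \frac{1}{13} = \frac{40}{13}$)
$\frac{142515 + 389554}{N{\left(-6 \right)} \left(-596\right) + Q{\left(-643 \right)}} = \frac{142515 + 389554}{\frac{40}{13} \left(-596\right) + \left(8 - -1286\right)} = \frac{532069}{- \frac{23840}{13} + \left(8 + 1286\right)} = \frac{532069}{- \frac{23840}{13} + 1294} = \frac{532069}{- \frac{7018}{13}} = 532069 \left(- \frac{13}{7018}\right) = - \frac{6916897}{7018}$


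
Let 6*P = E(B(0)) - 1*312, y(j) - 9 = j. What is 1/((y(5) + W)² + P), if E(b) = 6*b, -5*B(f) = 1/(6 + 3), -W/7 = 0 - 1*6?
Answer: 45/138779 ≈ 0.00032426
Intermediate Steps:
W = 42 (W = -7*(0 - 1*6) = -7*(0 - 6) = -7*(-6) = 42)
B(f) = -1/45 (B(f) = -1/(5*(6 + 3)) = -⅕/9 = -⅕*⅑ = -1/45)
y(j) = 9 + j
P = -2341/45 (P = (6*(-1/45) - 1*312)/6 = (-2/15 - 312)/6 = (⅙)*(-4682/15) = -2341/45 ≈ -52.022)
1/((y(5) + W)² + P) = 1/(((9 + 5) + 42)² - 2341/45) = 1/((14 + 42)² - 2341/45) = 1/(56² - 2341/45) = 1/(3136 - 2341/45) = 1/(138779/45) = 45/138779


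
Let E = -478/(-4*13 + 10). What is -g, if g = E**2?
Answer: -57121/441 ≈ -129.53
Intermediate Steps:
E = 239/21 (E = -478/(-52 + 10) = -478/(-42) = -478*(-1/42) = 239/21 ≈ 11.381)
g = 57121/441 (g = (239/21)**2 = 57121/441 ≈ 129.53)
-g = -1*57121/441 = -57121/441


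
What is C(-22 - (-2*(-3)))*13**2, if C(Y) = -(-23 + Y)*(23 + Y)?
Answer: -43095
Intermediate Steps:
C(Y) = -(-23 + Y)*(23 + Y)
C(-22 - (-2*(-3)))*13**2 = (529 - (-22 - (-2*(-3)))**2)*13**2 = (529 - (-22 - 6)**2)*169 = (529 - 1*(-28)**2)*169 = (529 - 1*784)*169 = (529 - 784)*169 = -255*169 = -43095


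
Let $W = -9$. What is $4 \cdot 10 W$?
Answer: $-360$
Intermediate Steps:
$4 \cdot 10 W = 4 \cdot 10 \left(-9\right) = 40 \left(-9\right) = -360$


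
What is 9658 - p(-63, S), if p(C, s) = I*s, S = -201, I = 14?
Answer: 12472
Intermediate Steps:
p(C, s) = 14*s
9658 - p(-63, S) = 9658 - 14*(-201) = 9658 - 1*(-2814) = 9658 + 2814 = 12472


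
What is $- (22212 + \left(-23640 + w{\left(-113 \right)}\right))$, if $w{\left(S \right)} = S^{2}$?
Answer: $-11341$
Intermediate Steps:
$- (22212 + \left(-23640 + w{\left(-113 \right)}\right)) = - (22212 - \left(23640 - \left(-113\right)^{2}\right)) = - (22212 + \left(-23640 + 12769\right)) = - (22212 - 10871) = \left(-1\right) 11341 = -11341$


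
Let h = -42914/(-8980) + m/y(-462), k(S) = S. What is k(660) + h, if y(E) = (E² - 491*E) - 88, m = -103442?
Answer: 656731813553/988244510 ≈ 664.54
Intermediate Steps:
y(E) = -88 + E² - 491*E
h = 4490436953/988244510 (h = -42914/(-8980) - 103442/(-88 + (-462)² - 491*(-462)) = -42914*(-1/8980) - 103442/(-88 + 213444 + 226842) = 21457/4490 - 103442/440198 = 21457/4490 - 103442*1/440198 = 21457/4490 - 51721/220099 = 4490436953/988244510 ≈ 4.5439)
k(660) + h = 660 + 4490436953/988244510 = 656731813553/988244510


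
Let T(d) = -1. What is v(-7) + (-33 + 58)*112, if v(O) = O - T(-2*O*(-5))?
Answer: 2794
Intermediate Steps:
v(O) = 1 + O (v(O) = O - 1*(-1) = O + 1 = 1 + O)
v(-7) + (-33 + 58)*112 = (1 - 7) + (-33 + 58)*112 = -6 + 25*112 = -6 + 2800 = 2794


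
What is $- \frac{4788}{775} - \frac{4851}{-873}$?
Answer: $- \frac{46711}{75175} \approx -0.62136$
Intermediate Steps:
$- \frac{4788}{775} - \frac{4851}{-873} = \left(-4788\right) \frac{1}{775} - - \frac{539}{97} = - \frac{4788}{775} + \frac{539}{97} = - \frac{46711}{75175}$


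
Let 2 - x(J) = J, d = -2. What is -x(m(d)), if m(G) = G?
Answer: -4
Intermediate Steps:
x(J) = 2 - J
-x(m(d)) = -(2 - 1*(-2)) = -(2 + 2) = -1*4 = -4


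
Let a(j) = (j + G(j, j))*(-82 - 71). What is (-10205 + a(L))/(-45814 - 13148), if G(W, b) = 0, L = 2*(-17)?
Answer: 5003/58962 ≈ 0.084851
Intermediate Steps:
L = -34
a(j) = -153*j (a(j) = (j + 0)*(-82 - 71) = j*(-153) = -153*j)
(-10205 + a(L))/(-45814 - 13148) = (-10205 - 153*(-34))/(-45814 - 13148) = (-10205 + 5202)/(-58962) = -5003*(-1/58962) = 5003/58962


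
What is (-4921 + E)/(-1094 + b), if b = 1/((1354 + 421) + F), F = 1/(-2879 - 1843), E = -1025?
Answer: 24918345177/4584704942 ≈ 5.4351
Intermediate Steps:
F = -1/4722 (F = 1/(-4722) = -1/4722 ≈ -0.00021177)
b = 4722/8381549 (b = 1/((1354 + 421) - 1/4722) = 1/(1775 - 1/4722) = 1/(8381549/4722) = 4722/8381549 ≈ 0.00056338)
(-4921 + E)/(-1094 + b) = (-4921 - 1025)/(-1094 + 4722/8381549) = -5946/(-9169409884/8381549) = -5946*(-8381549/9169409884) = 24918345177/4584704942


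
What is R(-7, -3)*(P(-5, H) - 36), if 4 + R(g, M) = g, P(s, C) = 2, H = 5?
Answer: 374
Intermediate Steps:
R(g, M) = -4 + g
R(-7, -3)*(P(-5, H) - 36) = (-4 - 7)*(2 - 36) = -11*(-34) = 374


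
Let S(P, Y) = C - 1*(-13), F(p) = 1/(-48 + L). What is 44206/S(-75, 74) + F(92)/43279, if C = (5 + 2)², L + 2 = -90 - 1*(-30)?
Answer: 3394371969/4760690 ≈ 713.00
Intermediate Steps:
L = -62 (L = -2 + (-90 - 1*(-30)) = -2 + (-90 + 30) = -2 - 60 = -62)
C = 49 (C = 7² = 49)
F(p) = -1/110 (F(p) = 1/(-48 - 62) = 1/(-110) = -1/110)
S(P, Y) = 62 (S(P, Y) = 49 - 1*(-13) = 49 + 13 = 62)
44206/S(-75, 74) + F(92)/43279 = 44206/62 - 1/110/43279 = 44206*(1/62) - 1/110*1/43279 = 713 - 1/4760690 = 3394371969/4760690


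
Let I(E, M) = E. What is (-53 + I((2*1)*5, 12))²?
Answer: 1849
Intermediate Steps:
(-53 + I((2*1)*5, 12))² = (-53 + (2*1)*5)² = (-53 + 2*5)² = (-53 + 10)² = (-43)² = 1849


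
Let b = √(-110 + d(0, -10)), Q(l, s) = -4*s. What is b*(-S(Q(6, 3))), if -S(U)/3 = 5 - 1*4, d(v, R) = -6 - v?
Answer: 6*I*√29 ≈ 32.311*I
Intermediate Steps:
S(U) = -3 (S(U) = -3*(5 - 1*4) = -3*(5 - 4) = -3*1 = -3)
b = 2*I*√29 (b = √(-110 + (-6 - 1*0)) = √(-110 + (-6 + 0)) = √(-110 - 6) = √(-116) = 2*I*√29 ≈ 10.77*I)
b*(-S(Q(6, 3))) = (2*I*√29)*(-1*(-3)) = (2*I*√29)*3 = 6*I*√29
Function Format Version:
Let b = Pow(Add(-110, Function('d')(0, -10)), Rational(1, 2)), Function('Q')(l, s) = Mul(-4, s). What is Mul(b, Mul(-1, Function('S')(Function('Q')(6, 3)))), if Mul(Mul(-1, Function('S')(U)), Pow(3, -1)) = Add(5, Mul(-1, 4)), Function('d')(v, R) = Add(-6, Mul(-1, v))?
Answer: Mul(6, I, Pow(29, Rational(1, 2))) ≈ Mul(32.311, I)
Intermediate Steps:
Function('S')(U) = -3 (Function('S')(U) = Mul(-3, Add(5, Mul(-1, 4))) = Mul(-3, Add(5, -4)) = Mul(-3, 1) = -3)
b = Mul(2, I, Pow(29, Rational(1, 2))) (b = Pow(Add(-110, Add(-6, Mul(-1, 0))), Rational(1, 2)) = Pow(Add(-110, Add(-6, 0)), Rational(1, 2)) = Pow(Add(-110, -6), Rational(1, 2)) = Pow(-116, Rational(1, 2)) = Mul(2, I, Pow(29, Rational(1, 2))) ≈ Mul(10.770, I))
Mul(b, Mul(-1, Function('S')(Function('Q')(6, 3)))) = Mul(Mul(2, I, Pow(29, Rational(1, 2))), Mul(-1, -3)) = Mul(Mul(2, I, Pow(29, Rational(1, 2))), 3) = Mul(6, I, Pow(29, Rational(1, 2)))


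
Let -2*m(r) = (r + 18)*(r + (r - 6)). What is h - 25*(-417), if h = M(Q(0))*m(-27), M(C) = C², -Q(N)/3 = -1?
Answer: 7995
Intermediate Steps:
m(r) = -(-6 + 2*r)*(18 + r)/2 (m(r) = -(r + 18)*(r + (r - 6))/2 = -(18 + r)*(r + (-6 + r))/2 = -(18 + r)*(-6 + 2*r)/2 = -(-6 + 2*r)*(18 + r)/2)
Q(N) = 3 (Q(N) = -3*(-1) = 3)
h = -2430 (h = 3²*(54 - 1*(-27)² - 15*(-27)) = 9*(54 - 1*729 + 405) = 9*(54 - 729 + 405) = 9*(-270) = -2430)
h - 25*(-417) = -2430 - 25*(-417) = -2430 - 1*(-10425) = -2430 + 10425 = 7995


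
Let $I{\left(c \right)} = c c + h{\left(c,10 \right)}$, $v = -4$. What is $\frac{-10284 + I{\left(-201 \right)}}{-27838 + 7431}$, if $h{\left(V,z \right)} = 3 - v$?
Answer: $- \frac{30124}{20407} \approx -1.4762$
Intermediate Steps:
$h{\left(V,z \right)} = 7$ ($h{\left(V,z \right)} = 3 - -4 = 3 + 4 = 7$)
$I{\left(c \right)} = 7 + c^{2}$ ($I{\left(c \right)} = c c + 7 = c^{2} + 7 = 7 + c^{2}$)
$\frac{-10284 + I{\left(-201 \right)}}{-27838 + 7431} = \frac{-10284 + \left(7 + \left(-201\right)^{2}\right)}{-27838 + 7431} = \frac{-10284 + \left(7 + 40401\right)}{-20407} = \left(-10284 + 40408\right) \left(- \frac{1}{20407}\right) = 30124 \left(- \frac{1}{20407}\right) = - \frac{30124}{20407}$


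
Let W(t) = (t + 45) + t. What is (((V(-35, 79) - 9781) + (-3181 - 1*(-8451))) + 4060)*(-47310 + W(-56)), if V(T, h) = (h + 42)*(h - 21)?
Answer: -311124759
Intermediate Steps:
W(t) = 45 + 2*t (W(t) = (45 + t) + t = 45 + 2*t)
V(T, h) = (-21 + h)*(42 + h) (V(T, h) = (42 + h)*(-21 + h) = (-21 + h)*(42 + h))
(((V(-35, 79) - 9781) + (-3181 - 1*(-8451))) + 4060)*(-47310 + W(-56)) = ((((-882 + 79² + 21*79) - 9781) + (-3181 - 1*(-8451))) + 4060)*(-47310 + (45 + 2*(-56))) = ((((-882 + 6241 + 1659) - 9781) + (-3181 + 8451)) + 4060)*(-47310 + (45 - 112)) = (((7018 - 9781) + 5270) + 4060)*(-47310 - 67) = ((-2763 + 5270) + 4060)*(-47377) = (2507 + 4060)*(-47377) = 6567*(-47377) = -311124759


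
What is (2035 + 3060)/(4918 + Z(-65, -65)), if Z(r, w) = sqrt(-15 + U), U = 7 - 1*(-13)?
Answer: 25057210/24186719 - 5095*sqrt(5)/24186719 ≈ 1.0355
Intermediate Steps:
U = 20 (U = 7 + 13 = 20)
Z(r, w) = sqrt(5) (Z(r, w) = sqrt(-15 + 20) = sqrt(5))
(2035 + 3060)/(4918 + Z(-65, -65)) = (2035 + 3060)/(4918 + sqrt(5)) = 5095/(4918 + sqrt(5))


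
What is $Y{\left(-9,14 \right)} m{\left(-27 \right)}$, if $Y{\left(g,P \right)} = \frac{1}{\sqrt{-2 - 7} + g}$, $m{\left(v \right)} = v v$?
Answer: $- \frac{729}{10} - \frac{243 i}{10} \approx -72.9 - 24.3 i$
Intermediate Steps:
$m{\left(v \right)} = v^{2}$
$Y{\left(g,P \right)} = \frac{1}{g + 3 i}$ ($Y{\left(g,P \right)} = \frac{1}{\sqrt{-9} + g} = \frac{1}{3 i + g} = \frac{1}{g + 3 i}$)
$Y{\left(-9,14 \right)} m{\left(-27 \right)} = \frac{\left(-27\right)^{2}}{-9 + 3 i} = \frac{-9 - 3 i}{90} \cdot 729 = \frac{81 \left(-9 - 3 i\right)}{10}$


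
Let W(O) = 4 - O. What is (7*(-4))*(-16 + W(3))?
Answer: 420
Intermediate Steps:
(7*(-4))*(-16 + W(3)) = (7*(-4))*(-16 + (4 - 1*3)) = -28*(-16 + (4 - 3)) = -28*(-16 + 1) = -28*(-15) = 420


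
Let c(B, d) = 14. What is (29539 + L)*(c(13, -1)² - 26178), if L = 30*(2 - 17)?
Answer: -755790398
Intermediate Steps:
L = -450 (L = 30*(-15) = -450)
(29539 + L)*(c(13, -1)² - 26178) = (29539 - 450)*(14² - 26178) = 29089*(196 - 26178) = 29089*(-25982) = -755790398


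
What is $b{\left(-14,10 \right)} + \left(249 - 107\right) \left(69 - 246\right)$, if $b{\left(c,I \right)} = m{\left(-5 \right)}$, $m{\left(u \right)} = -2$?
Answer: $-25136$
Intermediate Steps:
$b{\left(c,I \right)} = -2$
$b{\left(-14,10 \right)} + \left(249 - 107\right) \left(69 - 246\right) = -2 + \left(249 - 107\right) \left(69 - 246\right) = -2 + 142 \left(-177\right) = -2 - 25134 = -25136$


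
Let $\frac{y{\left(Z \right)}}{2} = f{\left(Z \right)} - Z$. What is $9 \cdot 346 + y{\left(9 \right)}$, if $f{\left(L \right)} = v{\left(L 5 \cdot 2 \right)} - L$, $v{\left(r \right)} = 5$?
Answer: $3088$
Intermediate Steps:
$f{\left(L \right)} = 5 - L$
$y{\left(Z \right)} = 10 - 4 Z$ ($y{\left(Z \right)} = 2 \left(\left(5 - Z\right) - Z\right) = 2 \left(5 - 2 Z\right) = 10 - 4 Z$)
$9 \cdot 346 + y{\left(9 \right)} = 9 \cdot 346 + \left(10 - 36\right) = 3114 + \left(10 - 36\right) = 3114 - 26 = 3088$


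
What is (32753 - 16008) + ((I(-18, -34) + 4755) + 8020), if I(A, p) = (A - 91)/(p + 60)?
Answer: 767411/26 ≈ 29516.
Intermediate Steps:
I(A, p) = (-91 + A)/(60 + p)
(32753 - 16008) + ((I(-18, -34) + 4755) + 8020) = (32753 - 16008) + (((-91 - 18)/(60 - 34) + 4755) + 8020) = 16745 + ((-109/26 + 4755) + 8020) = 16745 + (123521/26 + 8020) = 16745 + 332041/26 = 767411/26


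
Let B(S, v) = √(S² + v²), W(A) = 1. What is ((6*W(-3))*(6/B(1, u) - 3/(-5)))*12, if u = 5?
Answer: 216/5 + 216*√26/13 ≈ 127.92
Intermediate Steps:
((6*W(-3))*(6/B(1, u) - 3/(-5)))*12 = ((6*1)*(6/(√(1² + 5²)) - 3/(-5)))*12 = (6*(6/(√(1 + 25)) - 3*(-⅕)))*12 = (6*(6/(√26) + ⅗))*12 = (6*(6*(√26/26) + ⅗))*12 = (6*(3*√26/13 + ⅗))*12 = (6*(⅗ + 3*√26/13))*12 = (18/5 + 18*√26/13)*12 = 216/5 + 216*√26/13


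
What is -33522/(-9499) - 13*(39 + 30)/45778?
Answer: 1526049513/434845222 ≈ 3.5094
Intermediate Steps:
-33522/(-9499) - 13*(39 + 30)/45778 = -33522*(-1/9499) - 13*69*(1/45778) = 33522/9499 - 897*1/45778 = 33522/9499 - 897/45778 = 1526049513/434845222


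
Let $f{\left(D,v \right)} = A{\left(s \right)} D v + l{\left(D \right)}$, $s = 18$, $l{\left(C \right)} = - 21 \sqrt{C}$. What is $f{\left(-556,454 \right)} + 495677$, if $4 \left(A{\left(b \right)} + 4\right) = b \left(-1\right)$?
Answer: $2641281 - 42 i \sqrt{139} \approx 2.6413 \cdot 10^{6} - 495.17 i$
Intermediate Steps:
$A{\left(b \right)} = -4 - \frac{b}{4}$ ($A{\left(b \right)} = -4 + \frac{b \left(-1\right)}{4} = -4 + \frac{\left(-1\right) b}{4} = -4 - \frac{b}{4}$)
$f{\left(D,v \right)} = - 21 \sqrt{D} - \frac{17 D v}{2}$ ($f{\left(D,v \right)} = \left(-4 - \frac{9}{2}\right) D v - 21 \sqrt{D} = - \frac{17 D}{2} v - 21 \sqrt{D} = - \frac{17 D v}{2} - 21 \sqrt{D} = - 21 \sqrt{D} - \frac{17 D v}{2}$)
$f{\left(-556,454 \right)} + 495677 = \left(- 21 \sqrt{-556} - \left(-4726\right) 454\right) + 495677 = \left(- 21 \cdot 2 i \sqrt{139} + 2145604\right) + 495677 = \left(- 42 i \sqrt{139} + 2145604\right) + 495677 = \left(2145604 - 42 i \sqrt{139}\right) + 495677 = 2641281 - 42 i \sqrt{139}$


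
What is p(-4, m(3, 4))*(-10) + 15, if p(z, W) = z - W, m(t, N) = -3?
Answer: 25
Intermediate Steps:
p(-4, m(3, 4))*(-10) + 15 = (-4 - 1*(-3))*(-10) + 15 = (-4 + 3)*(-10) + 15 = -1*(-10) + 15 = 10 + 15 = 25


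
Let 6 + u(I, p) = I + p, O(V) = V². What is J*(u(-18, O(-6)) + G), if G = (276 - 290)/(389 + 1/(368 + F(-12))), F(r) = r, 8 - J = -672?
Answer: 225329696/27697 ≈ 8135.5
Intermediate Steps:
J = 680 (J = 8 - 1*(-672) = 8 + 672 = 680)
G = -4984/138485 (G = (276 - 290)/(389 + 1/(368 - 12)) = -14/(389 + 1/356) = -14/138485/356 = -14*356/138485 = -4984/138485 ≈ -0.035989)
u(I, p) = -6 + I + p (u(I, p) = -6 + (I + p) = -6 + I + p)
J*(u(-18, O(-6)) + G) = 680*((-6 - 18 + (-6)²) - 4984/138485) = 680*((-6 - 18 + 36) - 4984/138485) = 680*(12 - 4984/138485) = 680*(1656836/138485) = 225329696/27697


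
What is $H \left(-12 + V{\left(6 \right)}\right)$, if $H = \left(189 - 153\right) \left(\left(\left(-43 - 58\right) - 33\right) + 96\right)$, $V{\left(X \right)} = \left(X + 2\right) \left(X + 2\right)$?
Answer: $-71136$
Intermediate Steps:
$V{\left(X \right)} = \left(2 + X\right)^{2}$ ($V{\left(X \right)} = \left(2 + X\right) \left(2 + X\right) = \left(2 + X\right)^{2}$)
$H = -1368$ ($H = 36 \left(\left(-101 - 33\right) + 96\right) = 36 \left(-134 + 96\right) = 36 \left(-38\right) = -1368$)
$H \left(-12 + V{\left(6 \right)}\right) = - 1368 \left(-12 + \left(2 + 6\right)^{2}\right) = - 1368 \left(-12 + 8^{2}\right) = - 1368 \left(-12 + 64\right) = \left(-1368\right) 52 = -71136$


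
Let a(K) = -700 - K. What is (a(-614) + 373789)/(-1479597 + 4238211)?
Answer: 373703/2758614 ≈ 0.13547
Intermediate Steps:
(a(-614) + 373789)/(-1479597 + 4238211) = ((-700 - 1*(-614)) + 373789)/(-1479597 + 4238211) = ((-700 + 614) + 373789)/2758614 = (-86 + 373789)*(1/2758614) = 373703*(1/2758614) = 373703/2758614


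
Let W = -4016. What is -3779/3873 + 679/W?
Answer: -17806231/15553968 ≈ -1.1448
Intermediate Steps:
-3779/3873 + 679/W = -3779/3873 + 679/(-4016) = -3779*1/3873 + 679*(-1/4016) = -3779/3873 - 679/4016 = -17806231/15553968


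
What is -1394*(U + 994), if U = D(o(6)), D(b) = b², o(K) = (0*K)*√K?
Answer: -1385636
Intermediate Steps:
o(K) = 0 (o(K) = 0*√K = 0)
U = 0 (U = 0² = 0)
-1394*(U + 994) = -1394*(0 + 994) = -1394*994 = -1385636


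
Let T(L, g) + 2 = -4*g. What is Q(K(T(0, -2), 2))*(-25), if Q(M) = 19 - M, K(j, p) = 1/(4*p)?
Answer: -3775/8 ≈ -471.88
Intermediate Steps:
T(L, g) = -2 - 4*g
K(j, p) = 1/(4*p)
Q(K(T(0, -2), 2))*(-25) = (19 - 1/(4*2))*(-25) = (19 - 1*⅛)*(-25) = (19 - ⅛)*(-25) = (151/8)*(-25) = -3775/8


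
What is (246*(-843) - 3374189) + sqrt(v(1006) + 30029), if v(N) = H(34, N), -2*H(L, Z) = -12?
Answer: -3581567 + sqrt(30035) ≈ -3.5814e+6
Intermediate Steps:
H(L, Z) = 6 (H(L, Z) = -1/2*(-12) = 6)
v(N) = 6
(246*(-843) - 3374189) + sqrt(v(1006) + 30029) = (246*(-843) - 3374189) + sqrt(6 + 30029) = (-207378 - 3374189) + sqrt(30035) = -3581567 + sqrt(30035)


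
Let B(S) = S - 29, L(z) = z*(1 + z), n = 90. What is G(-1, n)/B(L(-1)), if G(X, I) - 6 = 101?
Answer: -107/29 ≈ -3.6897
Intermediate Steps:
G(X, I) = 107 (G(X, I) = 6 + 101 = 107)
B(S) = -29 + S
G(-1, n)/B(L(-1)) = 107/(-29 - (1 - 1)) = 107/(-29 - 1*0) = 107/(-29 + 0) = 107/(-29) = 107*(-1/29) = -107/29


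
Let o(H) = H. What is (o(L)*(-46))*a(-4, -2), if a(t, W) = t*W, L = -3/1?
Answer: 1104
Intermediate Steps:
L = -3 (L = -3*1 = -3)
a(t, W) = W*t
(o(L)*(-46))*a(-4, -2) = (-3*(-46))*(-2*(-4)) = 138*8 = 1104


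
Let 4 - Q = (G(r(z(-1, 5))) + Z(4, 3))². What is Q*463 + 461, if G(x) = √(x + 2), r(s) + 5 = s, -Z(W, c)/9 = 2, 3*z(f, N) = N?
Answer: -441245/3 + 11112*I*√3 ≈ -1.4708e+5 + 19247.0*I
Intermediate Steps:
z(f, N) = N/3
Z(W, c) = -18 (Z(W, c) = -9*2 = -18)
r(s) = -5 + s
G(x) = √(2 + x)
Q = 4 - (-18 + 2*I*√3/3)² (Q = 4 - (√(2 + (-5 + (⅓)*5)) - 18)² = 4 - (√(2 + (-5 + 5/3)) - 18)² = 4 - (√(2 - 10/3) - 18)² = 4 - (√(-4/3) - 18)² = 4 - (2*I*√3/3 - 18)² = 4 - (-18 + 2*I*√3/3)² ≈ -318.67 + 41.569*I)
Q*463 + 461 = (-956/3 + 24*I*√3)*463 + 461 = (-442628/3 + 11112*I*√3) + 461 = -441245/3 + 11112*I*√3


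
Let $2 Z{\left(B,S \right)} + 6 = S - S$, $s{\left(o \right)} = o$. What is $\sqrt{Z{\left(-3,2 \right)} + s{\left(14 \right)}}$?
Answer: $\sqrt{11} \approx 3.3166$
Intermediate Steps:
$Z{\left(B,S \right)} = -3$ ($Z{\left(B,S \right)} = -3 + \frac{S - S}{2} = -3 + \frac{1}{2} \cdot 0 = -3 + 0 = -3$)
$\sqrt{Z{\left(-3,2 \right)} + s{\left(14 \right)}} = \sqrt{-3 + 14} = \sqrt{11}$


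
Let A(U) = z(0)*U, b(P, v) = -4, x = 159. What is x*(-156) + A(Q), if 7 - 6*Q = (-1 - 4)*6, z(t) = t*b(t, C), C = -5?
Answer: -24804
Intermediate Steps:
z(t) = -4*t (z(t) = t*(-4) = -4*t)
Q = 37/6 (Q = 7/6 - (-1 - 4)*6/6 = 7/6 - (-5)*6/6 = 7/6 - ⅙*(-30) = 7/6 + 5 = 37/6 ≈ 6.1667)
A(U) = 0 (A(U) = (-4*0)*U = 0*U = 0)
x*(-156) + A(Q) = 159*(-156) + 0 = -24804 + 0 = -24804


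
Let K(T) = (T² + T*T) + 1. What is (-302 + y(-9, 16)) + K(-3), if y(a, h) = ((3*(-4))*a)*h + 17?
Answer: 1462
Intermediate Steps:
y(a, h) = 17 - 12*a*h (y(a, h) = (-12*a)*h + 17 = -12*a*h + 17 = 17 - 12*a*h)
K(T) = 1 + 2*T² (K(T) = (T² + T²) + 1 = 2*T² + 1 = 1 + 2*T²)
(-302 + y(-9, 16)) + K(-3) = (-302 + (17 - 12*(-9)*16)) + (1 + 2*(-3)²) = (-302 + (17 + 1728)) + (1 + 2*9) = (-302 + 1745) + (1 + 18) = 1443 + 19 = 1462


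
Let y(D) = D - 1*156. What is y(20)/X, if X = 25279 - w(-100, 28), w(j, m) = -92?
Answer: -136/25371 ≈ -0.0053605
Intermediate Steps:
y(D) = -156 + D (y(D) = D - 156 = -156 + D)
X = 25371 (X = 25279 - 1*(-92) = 25279 + 92 = 25371)
y(20)/X = (-156 + 20)/25371 = -136*1/25371 = -136/25371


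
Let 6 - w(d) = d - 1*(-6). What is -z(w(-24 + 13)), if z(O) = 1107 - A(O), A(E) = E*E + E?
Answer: -975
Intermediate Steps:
A(E) = E + E² (A(E) = E² + E = E + E²)
w(d) = -d (w(d) = 6 - (d - 1*(-6)) = 6 - (d + 6) = 6 - (6 + d) = 6 + (-6 - d) = -d)
z(O) = 1107 - O*(1 + O)
-z(w(-24 + 13)) = -(1107 - (-(-24 + 13))*(1 - (-24 + 13))) = -(1107 - (-1*(-11))*(1 - 1*(-11))) = -(1107 - 1*11*(1 + 11)) = -(1107 - 1*11*12) = -(1107 - 132) = -1*975 = -975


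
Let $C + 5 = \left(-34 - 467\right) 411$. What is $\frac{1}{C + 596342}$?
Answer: $\frac{1}{390426} \approx 2.5613 \cdot 10^{-6}$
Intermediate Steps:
$C = -205916$ ($C = -5 + \left(-34 - 467\right) 411 = -5 - 205911 = -205916$)
$\frac{1}{C + 596342} = \frac{1}{-205916 + 596342} = \frac{1}{390426}$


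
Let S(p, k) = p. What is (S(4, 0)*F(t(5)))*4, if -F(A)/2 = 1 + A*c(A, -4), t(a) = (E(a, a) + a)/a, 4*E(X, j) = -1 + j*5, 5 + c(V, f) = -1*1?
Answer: 1952/5 ≈ 390.40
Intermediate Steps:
c(V, f) = -6 (c(V, f) = -5 - 1*1 = -5 - 1 = -6)
E(X, j) = -¼ + 5*j/4 (E(X, j) = (-1 + j*5)/4 = (-1 + 5*j)/4 = -¼ + 5*j/4)
t(a) = (-¼ + 9*a/4)/a (t(a) = ((-¼ + 5*a/4) + a)/a = (-¼ + 9*a/4)/a)
F(A) = -2 + 12*A (F(A) = -2*(1 + A*(-6)) = -2*(1 - 6*A) = -2 + 12*A)
(S(4, 0)*F(t(5)))*4 = (4*(-2 + 12*((¼)*(-1 + 9*5)/5)))*4 = (4*(-2 + 12*((¼)*(⅕)*(-1 + 45))))*4 = (4*(-2 + 12*((¼)*(⅕)*44)))*4 = (4*(-2 + 12*(11/5)))*4 = (4*(-2 + 132/5))*4 = (4*(122/5))*4 = (488/5)*4 = 1952/5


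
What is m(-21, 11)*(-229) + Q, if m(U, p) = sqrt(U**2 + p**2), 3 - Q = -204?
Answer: 207 - 229*sqrt(562) ≈ -5221.8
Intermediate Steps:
Q = 207 (Q = 3 - 1*(-204) = 3 + 204 = 207)
m(-21, 11)*(-229) + Q = sqrt((-21)**2 + 11**2)*(-229) + 207 = sqrt(441 + 121)*(-229) + 207 = sqrt(562)*(-229) + 207 = -229*sqrt(562) + 207 = 207 - 229*sqrt(562)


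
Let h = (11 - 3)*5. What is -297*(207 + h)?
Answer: -73359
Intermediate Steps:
h = 40 (h = 8*5 = 40)
-297*(207 + h) = -297*(207 + 40) = -297*247 = -73359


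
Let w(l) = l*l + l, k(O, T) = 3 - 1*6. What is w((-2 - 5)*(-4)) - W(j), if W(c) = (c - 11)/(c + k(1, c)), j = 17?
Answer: 5681/7 ≈ 811.57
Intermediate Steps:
k(O, T) = -3 (k(O, T) = 3 - 6 = -3)
w(l) = l + l² (w(l) = l² + l = l + l²)
W(c) = (-11 + c)/(-3 + c) (W(c) = (c - 11)/(c - 3) = (-11 + c)/(-3 + c))
w((-2 - 5)*(-4)) - W(j) = ((-2 - 5)*(-4))*(1 + (-2 - 5)*(-4)) - (-11 + 17)/(-3 + 17) = (-7*(-4))*(1 - 7*(-4)) - 6/14 = 28*(1 + 28) - 6/14 = 28*29 - 1*3/7 = 812 - 3/7 = 5681/7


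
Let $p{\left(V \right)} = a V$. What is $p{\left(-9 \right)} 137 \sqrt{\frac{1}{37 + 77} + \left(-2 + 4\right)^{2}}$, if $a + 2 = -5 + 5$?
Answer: $\frac{411 \sqrt{52098}}{19} \approx 4937.4$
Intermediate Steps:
$a = -2$ ($a = -2 + \left(-5 + 5\right) = -2 + 0 = -2$)
$p{\left(V \right)} = - 2 V$
$p{\left(-9 \right)} 137 \sqrt{\frac{1}{37 + 77} + \left(-2 + 4\right)^{2}} = \left(-2\right) \left(-9\right) 137 \sqrt{\frac{1}{37 + 77} + \left(-2 + 4\right)^{2}} = 18 \cdot 137 \sqrt{\frac{1}{114} + 2^{2}} = 2466 \sqrt{\frac{1}{114} + 4} = 2466 \sqrt{\frac{457}{114}} = 2466 \frac{\sqrt{52098}}{114} = \frac{411 \sqrt{52098}}{19}$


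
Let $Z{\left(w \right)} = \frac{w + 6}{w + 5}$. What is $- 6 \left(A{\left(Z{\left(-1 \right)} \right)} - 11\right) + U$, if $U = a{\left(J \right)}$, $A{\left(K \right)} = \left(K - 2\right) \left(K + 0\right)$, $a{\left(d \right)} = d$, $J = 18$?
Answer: $\frac{717}{8} \approx 89.625$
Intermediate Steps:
$Z{\left(w \right)} = \frac{6 + w}{5 + w}$
$A{\left(K \right)} = K \left(-2 + K\right)$ ($A{\left(K \right)} = \left(-2 + K\right) K = K \left(-2 + K\right)$)
$U = 18$
$- 6 \left(A{\left(Z{\left(-1 \right)} \right)} - 11\right) + U = - 6 \left(\frac{6 - 1}{5 - 1} \left(-2 + \frac{6 - 1}{5 - 1}\right) - 11\right) + 18 = - 6 \left(\frac{1}{4} \cdot 5 \left(-2 + \frac{1}{4} \cdot 5\right) - 11\right) + 18 = - 6 \left(\frac{5 \left(-2 + \frac{5}{4}\right)}{4} - 11\right) + 18 = - 6 \left(\frac{5}{4} \left(- \frac{3}{4}\right) - 11\right) + 18 = - 6 \left(- \frac{15}{16} - 11\right) + 18 = \left(-6\right) \left(- \frac{191}{16}\right) + 18 = \frac{573}{8} + 18 = \frac{717}{8}$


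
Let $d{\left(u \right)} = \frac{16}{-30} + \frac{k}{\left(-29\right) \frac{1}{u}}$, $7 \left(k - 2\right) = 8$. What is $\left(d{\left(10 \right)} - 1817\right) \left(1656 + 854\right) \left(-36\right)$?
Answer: $\frac{33359038536}{203} \approx 1.6433 \cdot 10^{8}$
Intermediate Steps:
$k = \frac{22}{7}$ ($k = 2 + \frac{1}{7} \cdot 8 = 2 + \frac{8}{7} = \frac{22}{7} \approx 3.1429$)
$d{\left(u \right)} = - \frac{8}{15} - \frac{22 u}{203}$ ($d{\left(u \right)} = \frac{16}{-30} + \frac{22}{7 \left(- \frac{29}{u}\right)} = 16 \left(- \frac{1}{30}\right) + \frac{22 \left(- \frac{u}{29}\right)}{7} = - \frac{8}{15} - \frac{22 u}{203}$)
$\left(d{\left(10 \right)} - 1817\right) \left(1656 + 854\right) \left(-36\right) = \left(\left(- \frac{8}{15} - \frac{220}{203}\right) - 1817\right) \left(1656 + 854\right) \left(-36\right) = \left(\left(- \frac{8}{15} - \frac{220}{203}\right) - 1817\right) 2510 \left(-36\right) = \left(- \frac{4924}{3045} - 1817\right) 2510 \left(-36\right) = \left(- \frac{5537689}{3045}\right) 2510 \left(-36\right) = \left(- \frac{2779919878}{609}\right) \left(-36\right) = \frac{33359038536}{203}$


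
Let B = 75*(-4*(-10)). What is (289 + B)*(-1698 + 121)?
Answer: -5186753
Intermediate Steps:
B = 3000 (B = 75*40 = 3000)
(289 + B)*(-1698 + 121) = (289 + 3000)*(-1698 + 121) = 3289*(-1577) = -5186753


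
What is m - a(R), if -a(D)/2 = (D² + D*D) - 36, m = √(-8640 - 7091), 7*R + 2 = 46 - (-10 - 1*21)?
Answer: 18972/49 + I*√15731 ≈ 387.18 + 125.42*I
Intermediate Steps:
R = 75/7 (R = -2/7 + (46 - (-10 - 1*21))/7 = -2/7 + (46 - (-10 - 21))/7 = -2/7 + (46 - 1*(-31))/7 = -2/7 + (46 + 31)/7 = -2/7 + (⅐)*77 = -2/7 + 11 = 75/7 ≈ 10.714)
m = I*√15731 (m = √(-15731) = I*√15731 ≈ 125.42*I)
a(D) = 72 - 4*D² (a(D) = -2*((D² + D*D) - 36) = -2*((D² + D²) - 36) = -2*(2*D² - 36) = -2*(-36 + 2*D²) = 72 - 4*D²)
m - a(R) = I*√15731 - (72 - 4*(75/7)²) = I*√15731 - (72 - 4*5625/49) = I*√15731 - (72 - 22500/49) = I*√15731 - 1*(-18972/49) = I*√15731 + 18972/49 = 18972/49 + I*√15731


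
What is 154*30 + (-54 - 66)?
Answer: 4500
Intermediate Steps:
154*30 + (-54 - 66) = 4620 - 120 = 4500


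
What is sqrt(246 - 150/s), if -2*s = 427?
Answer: sqrt(44981034)/427 ≈ 15.707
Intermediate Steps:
s = -427/2 (s = -1/2*427 = -427/2 ≈ -213.50)
sqrt(246 - 150/s) = sqrt(246 - 150/(-427/2)) = sqrt(246 - 150*(-2/427)) = sqrt(246 + 300/427) = sqrt(105342/427) = sqrt(44981034)/427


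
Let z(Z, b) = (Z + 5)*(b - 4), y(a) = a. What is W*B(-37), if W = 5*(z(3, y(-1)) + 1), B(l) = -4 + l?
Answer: 7995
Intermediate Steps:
z(Z, b) = (-4 + b)*(5 + Z) (z(Z, b) = (5 + Z)*(-4 + b) = (-4 + b)*(5 + Z))
W = -195 (W = 5*((-20 - 4*3 + 5*(-1) + 3*(-1)) + 1) = 5*((-20 - 12 - 5 - 3) + 1) = 5*(-40 + 1) = 5*(-39) = -195)
W*B(-37) = -195*(-4 - 37) = -195*(-41) = 7995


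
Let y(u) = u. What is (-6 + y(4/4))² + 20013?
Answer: 20038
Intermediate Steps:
(-6 + y(4/4))² + 20013 = (-6 + 4/4)² + 20013 = (-6 + 4*(¼))² + 20013 = (-6 + 1)² + 20013 = (-5)² + 20013 = 25 + 20013 = 20038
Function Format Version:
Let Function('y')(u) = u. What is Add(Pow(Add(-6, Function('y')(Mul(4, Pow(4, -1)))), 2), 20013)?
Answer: 20038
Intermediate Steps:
Add(Pow(Add(-6, Function('y')(Mul(4, Pow(4, -1)))), 2), 20013) = Add(Pow(Add(-6, Mul(4, Pow(4, -1))), 2), 20013) = Add(Pow(Add(-6, Mul(4, Rational(1, 4))), 2), 20013) = Add(Pow(Add(-6, 1), 2), 20013) = Add(Pow(-5, 2), 20013) = Add(25, 20013) = 20038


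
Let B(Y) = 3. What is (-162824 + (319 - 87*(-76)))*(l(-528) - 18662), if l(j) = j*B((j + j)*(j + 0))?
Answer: 3156209678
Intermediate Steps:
l(j) = 3*j (l(j) = j*3 = 3*j)
(-162824 + (319 - 87*(-76)))*(l(-528) - 18662) = (-162824 + (319 - 87*(-76)))*(3*(-528) - 18662) = (-162824 + (319 + 6612))*(-1584 - 18662) = (-162824 + 6931)*(-20246) = -155893*(-20246) = 3156209678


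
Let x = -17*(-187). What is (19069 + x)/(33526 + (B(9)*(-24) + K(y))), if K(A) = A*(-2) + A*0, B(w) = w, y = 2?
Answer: 3708/5551 ≈ 0.66799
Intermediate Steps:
x = 3179
K(A) = -2*A (K(A) = -2*A + 0 = -2*A)
(19069 + x)/(33526 + (B(9)*(-24) + K(y))) = (19069 + 3179)/(33526 + (9*(-24) - 2*2)) = 22248/(33526 + (-216 - 4)) = 22248/(33526 - 220) = 22248/33306 = 22248*(1/33306) = 3708/5551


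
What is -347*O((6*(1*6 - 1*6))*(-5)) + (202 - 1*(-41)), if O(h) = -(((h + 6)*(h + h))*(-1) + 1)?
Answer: 590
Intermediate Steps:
O(h) = -1 + 2*h*(6 + h) (O(h) = -(((6 + h)*(2*h))*(-1) + 1) = -((2*h*(6 + h))*(-1) + 1) = -(-2*h*(6 + h) + 1) = -(1 - 2*h*(6 + h)) = -1 + 2*h*(6 + h))
-347*O((6*(1*6 - 1*6))*(-5)) + (202 - 1*(-41)) = -347*(-1 + 2*((6*(1*6 - 1*6))*(-5))² + 12*((6*(1*6 - 1*6))*(-5))) + (202 - 1*(-41)) = -347*(-1 + 2*((6*(6 - 6))*(-5))² + 12*((6*(6 - 6))*(-5))) + (202 + 41) = -347*(-1 + 2*((6*0)*(-5))² + 12*((6*0)*(-5))) + 243 = -347*(-1 + 2*(0*(-5))² + 12*(0*(-5))) + 243 = -347*(-1 + 2*0² + 12*0) + 243 = -347*(-1 + 2*0 + 0) + 243 = -347*(-1 + 0 + 0) + 243 = -347*(-1) + 243 = 347 + 243 = 590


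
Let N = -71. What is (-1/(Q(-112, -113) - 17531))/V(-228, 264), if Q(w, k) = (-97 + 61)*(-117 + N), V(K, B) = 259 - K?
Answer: 1/5241581 ≈ 1.9078e-7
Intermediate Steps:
Q(w, k) = 6768 (Q(w, k) = (-97 + 61)*(-117 - 71) = -36*(-188) = 6768)
(-1/(Q(-112, -113) - 17531))/V(-228, 264) = (-1/(6768 - 17531))/(259 - 1*(-228)) = (-1/(-10763))/(259 + 228) = -1*(-1/10763)/487 = (1/10763)*(1/487) = 1/5241581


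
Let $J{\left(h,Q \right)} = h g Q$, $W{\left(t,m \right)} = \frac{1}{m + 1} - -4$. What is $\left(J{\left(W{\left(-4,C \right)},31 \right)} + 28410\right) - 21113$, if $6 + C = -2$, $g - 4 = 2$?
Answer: $\frac{56101}{7} \approx 8014.4$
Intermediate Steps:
$g = 6$ ($g = 4 + 2 = 6$)
$C = -8$ ($C = -6 - 2 = -8$)
$W{\left(t,m \right)} = 4 + \frac{1}{1 + m}$ ($W{\left(t,m \right)} = \frac{1}{1 + m} + 4 = 4 + \frac{1}{1 + m}$)
$J{\left(h,Q \right)} = 6 Q h$ ($J{\left(h,Q \right)} = h 6 Q = 6 h Q = 6 Q h$)
$\left(J{\left(W{\left(-4,C \right)},31 \right)} + 28410\right) - 21113 = \left(6 \cdot 31 \frac{5 + 4 \left(-8\right)}{1 - 8} + 28410\right) - 21113 = \left(6 \cdot 31 \frac{5 - 32}{-7} + 28410\right) - 21113 = \left(6 \cdot 31 \left(\left(- \frac{1}{7}\right) \left(-27\right)\right) + 28410\right) - 21113 = \left(6 \cdot 31 \cdot \frac{27}{7} + 28410\right) - 21113 = \left(\frac{5022}{7} + 28410\right) - 21113 = \frac{203892}{7} - 21113 = \frac{56101}{7}$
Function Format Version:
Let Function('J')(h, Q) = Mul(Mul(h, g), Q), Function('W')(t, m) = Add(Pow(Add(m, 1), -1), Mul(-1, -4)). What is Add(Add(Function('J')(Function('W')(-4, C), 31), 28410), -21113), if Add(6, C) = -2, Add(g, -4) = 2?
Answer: Rational(56101, 7) ≈ 8014.4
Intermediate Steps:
g = 6 (g = Add(4, 2) = 6)
C = -8 (C = Add(-6, -2) = -8)
Function('W')(t, m) = Add(4, Pow(Add(1, m), -1)) (Function('W')(t, m) = Add(Pow(Add(1, m), -1), 4) = Add(4, Pow(Add(1, m), -1)))
Function('J')(h, Q) = Mul(6, Q, h) (Function('J')(h, Q) = Mul(Mul(h, 6), Q) = Mul(Mul(6, h), Q) = Mul(6, Q, h))
Add(Add(Function('J')(Function('W')(-4, C), 31), 28410), -21113) = Add(Add(Mul(6, 31, Mul(Pow(Add(1, -8), -1), Add(5, Mul(4, -8)))), 28410), -21113) = Add(Add(Mul(6, 31, Mul(Pow(-7, -1), Add(5, -32))), 28410), -21113) = Add(Add(Mul(6, 31, Mul(Rational(-1, 7), -27)), 28410), -21113) = Add(Add(Mul(6, 31, Rational(27, 7)), 28410), -21113) = Add(Add(Rational(5022, 7), 28410), -21113) = Add(Rational(203892, 7), -21113) = Rational(56101, 7)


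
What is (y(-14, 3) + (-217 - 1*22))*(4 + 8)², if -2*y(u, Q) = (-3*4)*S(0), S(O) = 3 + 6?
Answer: -26640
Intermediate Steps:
S(O) = 9
y(u, Q) = 54 (y(u, Q) = -(-3*4)*9/2 = -(-6)*9 = -½*(-108) = 54)
(y(-14, 3) + (-217 - 1*22))*(4 + 8)² = (54 + (-217 - 1*22))*(4 + 8)² = (54 + (-217 - 22))*12² = (54 - 239)*144 = -185*144 = -26640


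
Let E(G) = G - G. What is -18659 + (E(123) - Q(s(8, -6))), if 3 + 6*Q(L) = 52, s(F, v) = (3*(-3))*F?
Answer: -112003/6 ≈ -18667.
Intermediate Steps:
E(G) = 0
s(F, v) = -9*F
Q(L) = 49/6 (Q(L) = -1/2 + (1/6)*52 = -1/2 + 26/3 = 49/6)
-18659 + (E(123) - Q(s(8, -6))) = -18659 + (0 - 1*49/6) = -18659 + (0 - 49/6) = -18659 - 49/6 = -112003/6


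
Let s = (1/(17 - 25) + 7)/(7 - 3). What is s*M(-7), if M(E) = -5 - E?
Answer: 55/16 ≈ 3.4375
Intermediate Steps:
s = 55/32 (s = (1/(-8) + 7)/4 = (-1/8 + 7)*(1/4) = (55/8)*(1/4) = 55/32 ≈ 1.7188)
s*M(-7) = 55*(-5 - 1*(-7))/32 = 55*(-5 + 7)/32 = (55/32)*2 = 55/16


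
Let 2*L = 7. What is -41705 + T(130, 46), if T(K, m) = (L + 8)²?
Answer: -166291/4 ≈ -41573.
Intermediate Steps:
L = 7/2 (L = (½)*7 = 7/2 ≈ 3.5000)
T(K, m) = 529/4 (T(K, m) = (7/2 + 8)² = (23/2)² = 529/4)
-41705 + T(130, 46) = -41705 + 529/4 = -166291/4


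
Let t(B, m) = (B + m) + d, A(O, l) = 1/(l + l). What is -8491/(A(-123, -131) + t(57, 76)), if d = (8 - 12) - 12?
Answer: -317806/4379 ≈ -72.575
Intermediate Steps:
d = -16 (d = -4 - 12 = -16)
A(O, l) = 1/(2*l)
t(B, m) = -16 + B + m (t(B, m) = (B + m) - 16 = -16 + B + m)
-8491/(A(-123, -131) + t(57, 76)) = -8491/((1/2)/(-131) + (-16 + 57 + 76)) = -8491/((1/2)*(-1/131) + 117) = -8491/(-1/262 + 117) = -8491/30653/262 = -8491*262/30653 = -317806/4379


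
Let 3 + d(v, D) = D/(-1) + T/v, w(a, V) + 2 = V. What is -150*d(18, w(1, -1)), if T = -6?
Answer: 50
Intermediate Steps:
w(a, V) = -2 + V
d(v, D) = -3 - D - 6/v (d(v, D) = -3 + (D/(-1) - 6/v) = -3 + (D*(-1) - 6/v) = -3 + (-D - 6/v) = -3 - D - 6/v)
-150*d(18, w(1, -1)) = -150*(-3 - (-2 - 1) - 6/18) = -150*(-3 - 1*(-3) - 6*1/18) = -150*(-3 + 3 - 1/3) = -150*(-1/3) = 50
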